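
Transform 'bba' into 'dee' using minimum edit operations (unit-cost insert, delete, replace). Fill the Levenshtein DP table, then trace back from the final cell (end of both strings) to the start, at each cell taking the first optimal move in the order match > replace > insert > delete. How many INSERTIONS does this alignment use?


Edit distance = 3. Backtracking from cell (3, 3) with preference match > replace > insert > delete,
then listing the resulting alignment 'bba' -> 'dee' left to right:
  Step 1: replace b->d
  Step 2: replace b->e
  Step 3: replace a->e
Total insertions: 0

0


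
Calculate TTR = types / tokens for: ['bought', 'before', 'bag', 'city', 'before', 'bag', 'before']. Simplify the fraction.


Tokens: 7
Unique types: ('bag', 'before', 'bought', 'city') = 4
TTR = 4/7
Already in lowest terms.

4/7


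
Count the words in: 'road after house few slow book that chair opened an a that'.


Counting words by splitting on spaces:
  Word 1: 'road'
  Word 2: 'after'
  Word 3: 'house'
  Word 4: 'few'
  Word 5: 'slow'
  Word 6: 'book'
  Word 7: 'that'
  Word 8: 'chair'
  Word 9: 'opened'
  Word 10: 'an'
  Word 11: 'a'
  Word 12: 'that'
Total words: 12

12


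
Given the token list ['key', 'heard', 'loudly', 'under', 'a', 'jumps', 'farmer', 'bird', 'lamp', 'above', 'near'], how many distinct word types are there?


Listing all tokens and tracking unique types:
  Token 1: 'key' -> NEW (unique so far: 1)
  Token 2: 'heard' -> NEW (unique so far: 2)
  Token 3: 'loudly' -> NEW (unique so far: 3)
  Token 4: 'under' -> NEW (unique so far: 4)
  Token 5: 'a' -> NEW (unique so far: 5)
  Token 6: 'jumps' -> NEW (unique so far: 6)
  Token 7: 'farmer' -> NEW (unique so far: 7)
  Token 8: 'bird' -> NEW (unique so far: 8)
  Token 9: 'lamp' -> NEW (unique so far: 9)
  Token 10: 'above' -> NEW (unique so far: 10)
  Token 11: 'near' -> NEW (unique so far: 11)
Unique types: ('a', 'above', 'bird', 'farmer', 'heard', 'jumps', 'key', 'lamp', 'loudly', 'near', 'under')
Vocabulary size: 11

11


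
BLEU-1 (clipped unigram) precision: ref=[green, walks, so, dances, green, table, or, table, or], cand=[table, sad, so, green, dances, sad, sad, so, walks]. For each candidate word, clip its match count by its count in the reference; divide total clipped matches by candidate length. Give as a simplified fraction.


Reference word counts: {'dances': 1, 'green': 2, 'or': 2, 'so': 1, 'table': 2, 'walks': 1}
Checking each candidate word (with clipping):
  'table' -> in reference (ref count 2, used 1/2) -> match (matches: 1)
  'sad' -> not in reference -> no match (matches: 1)
  'so' -> in reference (ref count 1, used 1/1) -> match (matches: 2)
  'green' -> in reference (ref count 2, used 1/2) -> match (matches: 3)
  'dances' -> in reference (ref count 1, used 1/1) -> match (matches: 4)
  'sad' -> not in reference -> no match (matches: 4)
  'sad' -> not in reference -> no match (matches: 4)
  'so' -> ref count 1 already used up (1/1) -> clipped, no match (matches: 4)
  'walks' -> in reference (ref count 1, used 1/1) -> match (matches: 5)
Clipped matches: 5, Candidate length: 9
Precision = 5/9

5/9


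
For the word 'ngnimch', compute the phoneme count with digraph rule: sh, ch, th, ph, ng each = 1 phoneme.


Parsing 'ngnimch' greedily, digraphs first:
  'ng' -> digraph (1 consonant phoneme) (phonemes so far: 1)
  'n' -> consonant phoneme (phonemes so far: 2)
  'i' -> vowel phoneme (phonemes so far: 3)
  'm' -> consonant phoneme (phonemes so far: 4)
  'ch' -> digraph (1 consonant phoneme) (phonemes so far: 5)
Total phonemes: 5

5


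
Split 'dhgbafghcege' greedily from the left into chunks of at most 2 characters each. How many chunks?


'dhgbafghcege' has 12 characters.
Chunking with max size 2:
  Chunk 1: 'dh' (positions 0-1)
  Chunk 2: 'gb' (positions 2-3)
  Chunk 3: 'af' (positions 4-5)
  Chunk 4: 'gh' (positions 6-7)
  Chunk 5: 'ce' (positions 8-9)
  Chunk 6: 'ge' (positions 10-11)
Total chunks: ceil(12 / 2) = 6

6


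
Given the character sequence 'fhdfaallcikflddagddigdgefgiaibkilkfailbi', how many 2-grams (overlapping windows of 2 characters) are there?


String 'fhdfaallcikflddagddigdgefgiaibkilkfailbi' has length L = 40.
Number of overlapping n-grams = L - n + 1
Substituting: 40 - 2 + 1 = 39

39


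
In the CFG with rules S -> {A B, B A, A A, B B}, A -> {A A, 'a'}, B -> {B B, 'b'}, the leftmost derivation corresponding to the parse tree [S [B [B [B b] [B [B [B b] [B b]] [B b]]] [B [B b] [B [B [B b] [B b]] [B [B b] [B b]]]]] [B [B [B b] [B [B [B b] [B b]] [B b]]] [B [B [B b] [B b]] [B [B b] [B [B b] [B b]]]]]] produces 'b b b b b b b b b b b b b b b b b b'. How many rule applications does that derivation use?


Every bracketed nonterminal node [X ...] in the tree is produced by exactly one rule application.
Reading the tree off as a leftmost derivation:
  Step 1: S  =>  B B   (applied S -> B B)
  Step 2: B B  =>  B B B   (applied B -> B B)
  Step 3: B B B  =>  B B B B   (applied B -> B B)
  Step 4: B B B B  =>  b B B B   (applied B -> b)
  Step 5: b B B B  =>  b B B B B   (applied B -> B B)
  Step 6: b B B B B  =>  b B B B B B   (applied B -> B B)
  Step 7: b B B B B B  =>  b b B B B B   (applied B -> b)
  Step 8: b b B B B B  =>  b b b B B B   (applied B -> b)
  Step 9: b b b B B B  =>  b b b b B B   (applied B -> b)
  Step 10: b b b b B B  =>  b b b b B B B   (applied B -> B B)
  Step 11: b b b b B B B  =>  b b b b b B B   (applied B -> b)
  Step 12: b b b b b B B  =>  b b b b b B B B   (applied B -> B B)
  Step 13: b b b b b B B B  =>  b b b b b B B B B   (applied B -> B B)
  Step 14: b b b b b B B B B  =>  b b b b b b B B B   (applied B -> b)
  Step 15: b b b b b b B B B  =>  b b b b b b b B B   (applied B -> b)
  Step 16: b b b b b b b B B  =>  b b b b b b b B B B   (applied B -> B B)
  Step 17: b b b b b b b B B B  =>  b b b b b b b b B B   (applied B -> b)
  Step 18: b b b b b b b b B B  =>  b b b b b b b b b B   (applied B -> b)
  Step 19: b b b b b b b b b B  =>  b b b b b b b b b B B   (applied B -> B B)
  Step 20: b b b b b b b b b B B  =>  b b b b b b b b b B B B   (applied B -> B B)
  Step 21: b b b b b b b b b B B B  =>  b b b b b b b b b b B B   (applied B -> b)
  Step 22: b b b b b b b b b b B B  =>  b b b b b b b b b b B B B   (applied B -> B B)
  Step 23: b b b b b b b b b b B B B  =>  b b b b b b b b b b B B B B   (applied B -> B B)
  Step 24: b b b b b b b b b b B B B B  =>  b b b b b b b b b b b B B B   (applied B -> b)
  Step 25: b b b b b b b b b b b B B B  =>  b b b b b b b b b b b b B B   (applied B -> b)
  Step 26: b b b b b b b b b b b b B B  =>  b b b b b b b b b b b b b B   (applied B -> b)
  Step 27: b b b b b b b b b b b b b B  =>  b b b b b b b b b b b b b B B   (applied B -> B B)
  Step 28: b b b b b b b b b b b b b B B  =>  b b b b b b b b b b b b b B B B   (applied B -> B B)
  Step 29: b b b b b b b b b b b b b B B B  =>  b b b b b b b b b b b b b b B B   (applied B -> b)
  Step 30: b b b b b b b b b b b b b b B B  =>  b b b b b b b b b b b b b b b B   (applied B -> b)
  Step 31: b b b b b b b b b b b b b b b B  =>  b b b b b b b b b b b b b b b B B   (applied B -> B B)
  Step 32: b b b b b b b b b b b b b b b B B  =>  b b b b b b b b b b b b b b b b B   (applied B -> b)
  Step 33: b b b b b b b b b b b b b b b b B  =>  b b b b b b b b b b b b b b b b B B   (applied B -> B B)
  Step 34: b b b b b b b b b b b b b b b b B B  =>  b b b b b b b b b b b b b b b b b B   (applied B -> b)
  Step 35: b b b b b b b b b b b b b b b b b B  =>  b b b b b b b b b b b b b b b b b b   (applied B -> b)
Final yield: b b b b b b b b b b b b b b b b b b
Total rewrite steps: 35

35


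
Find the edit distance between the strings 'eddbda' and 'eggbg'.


Building DP table for s1='eddbda' (len 6) and s2='eggbg' (len 5):
       e  g  g  b  g
    0  1  2  3  4  5
  e 1  0  1  2  3  4
  d 2  1  1  2  3  4
  d 3  2  2  2  3  4
  b 4  3  3  3  2  3
  d 5  4  4  4  3  3
  a 6  5  5  5  4  4
Edit distance = dp[6][5] = 4

4


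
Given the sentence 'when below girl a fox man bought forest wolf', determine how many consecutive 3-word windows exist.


Word trigrams from [9] words:
  Trigram 1: (when below girl)
  Trigram 2: (below girl a)
  Trigram 3: (girl a fox)
  Trigram 4: (a fox man)
  Trigram 5: (fox man bought)
  Trigram 6: (man bought forest)
  Trigram 7: (bought forest wolf)
Total word trigrams: 9 - 2 = 7

7


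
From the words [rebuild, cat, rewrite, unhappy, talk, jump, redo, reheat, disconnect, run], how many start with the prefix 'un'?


Checking each word for prefix 'un':
  'rebuild' -> no (count: 0)
  'cat' -> no (count: 0)
  'rewrite' -> no (count: 0)
  'unhappy' -> YES, starts with 'un' (count: 1)
  'talk' -> no (count: 1)
  'jump' -> no (count: 1)
  'redo' -> no (count: 1)
  'reheat' -> no (count: 1)
  'disconnect' -> no (count: 1)
  'run' -> no (count: 1)
Total with prefix 'un': 1

1


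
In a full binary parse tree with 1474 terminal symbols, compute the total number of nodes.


Leaf nodes (terminals): 1474
Internal nodes = n - 1 = 1474 - 1 = 1473
Total = leaves + internal = 1474 + 1473 = 2947

2947


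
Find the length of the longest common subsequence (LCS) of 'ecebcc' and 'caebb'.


DP table for LCS of 'ecebcc' and 'caebb':
       c  a  e  b  b
    0  0  0  0  0  0
  e 0  0  0  1  1  1
  c 0  1  1  1  1  1
  e 0  1  1  2  2  2
  b 0  1  1  2  3  3
  c 0  1  1  2  3  3
  c 0  1  1  2  3  3
LCS: 'ceb'
LCS length = 3

3


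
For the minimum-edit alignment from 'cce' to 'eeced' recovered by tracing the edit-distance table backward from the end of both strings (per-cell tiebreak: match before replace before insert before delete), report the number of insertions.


Edit distance = 3. Backtracking from cell (3, 5) with preference match > replace > insert > delete,
then listing the resulting alignment 'cce' -> 'eeced' left to right:
  Step 1: insert 'e' [insertion #1]
  Step 2: replace c->e
  Step 3: keep 'c'
  Step 4: keep 'e'
  Step 5: insert 'd' [insertion #2]
Total insertions: 2

2


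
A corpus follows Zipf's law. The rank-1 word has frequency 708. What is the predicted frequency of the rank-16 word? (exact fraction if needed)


Zipf's law: freq(rank) = f1 / rank
f1 = 708, rank = 16
freq = 708 / 16
GCD(708, 16) = 4
Simplified: 177/4

177/4


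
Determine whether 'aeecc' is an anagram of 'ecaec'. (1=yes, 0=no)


Sort characters of 'aeecc': 'accee'
Sort characters of 'ecaec': 'accee'
Sorted forms match -> they ARE anagrams
Result: 1

1


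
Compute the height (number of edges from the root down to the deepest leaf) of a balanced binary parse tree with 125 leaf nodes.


In a balanced binary tree with n leaves the deepest leaf is ceil(log2(n)) edges below the root.
log2(125) = 6.9658
ceil(6.9658) = 7
height (edges) = 7

7


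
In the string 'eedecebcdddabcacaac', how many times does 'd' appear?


Scanning 'eedecebcdddabcacaac' for 'd':
  Position 2: 'd' -> MATCH (count: 1)
  Position 8: 'd' -> MATCH (count: 2)
  Position 9: 'd' -> MATCH (count: 3)
  Position 10: 'd' -> MATCH (count: 4)
Total occurrences of 'd': 4

4


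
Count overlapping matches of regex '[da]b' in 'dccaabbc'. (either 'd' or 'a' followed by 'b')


Pattern: [da]b means either 'd' or 'a' followed by 'b'.
Scanning 'dccaabbc' position-by-position:
  Pos 0: window 'dc' -> no
  Pos 1: window 'cc' -> no
  Pos 2: window 'ca' -> no
  Pos 3: window 'aa' -> no
  Pos 4: window 'ab' -> MATCH
  Pos 5: window 'bb' -> no
  Pos 6: window 'bc' -> no
  Pos 7: window 'c' -> no
Total matches: 1

1


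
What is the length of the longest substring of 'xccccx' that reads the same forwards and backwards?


Scanning 'xccccx' for palindromic substrings.
Substring at positions 0-5: 'xccccx'.
Check: reverse('xccccx') = 'xccccx' -> palindrome confirmed.
No longer palindromic substring exists; longest length = 6

6


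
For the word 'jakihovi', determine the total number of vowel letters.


Scanning each character of 'jakihovi':
  Position 1: 'j' -> consonant (running count: 0)
  Position 2: 'a' -> vowel (running count: 1)
  Position 3: 'k' -> consonant (running count: 1)
  Position 4: 'i' -> vowel (running count: 2)
  Position 5: 'h' -> consonant (running count: 2)
  Position 6: 'o' -> vowel (running count: 3)
  Position 7: 'v' -> consonant (running count: 3)
  Position 8: 'i' -> vowel (running count: 4)
Total vowels: 4

4


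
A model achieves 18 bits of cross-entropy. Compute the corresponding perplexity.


Perplexity formula: PP = 2^H
H = 18
PP = 2^18
PP = 2^18 = 262144

262144


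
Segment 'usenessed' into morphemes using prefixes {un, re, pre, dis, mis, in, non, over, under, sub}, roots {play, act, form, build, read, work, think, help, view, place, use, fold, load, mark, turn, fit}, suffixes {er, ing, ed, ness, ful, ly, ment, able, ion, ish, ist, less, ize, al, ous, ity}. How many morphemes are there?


Segmenting 'usenessed' against the inventory:
  'use' -> root (morpheme 1)
  'ness' -> suffix (morpheme 2)
  'ed' -> suffix (morpheme 3)
Total morphemes: 3

3


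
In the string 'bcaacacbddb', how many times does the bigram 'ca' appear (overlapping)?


Scanning 'bcaacacbddb' for bigram 'ca':
  Position 0: 'bc' -> no
  Position 1: 'ca' -> MATCH
  Position 2: 'aa' -> no
  Position 3: 'ac' -> no
  Position 4: 'ca' -> MATCH
  Position 5: 'ac' -> no
  Position 6: 'cb' -> no
  Position 7: 'bd' -> no
  Position 8: 'dd' -> no
  Position 9: 'db' -> no
Total matches: 2

2


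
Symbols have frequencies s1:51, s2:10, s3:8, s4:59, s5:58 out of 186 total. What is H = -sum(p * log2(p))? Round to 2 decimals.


Computing entropy H = -sum(p_i * log2(p_i)):
  s1: p = 51/186 = 0.2742, -p*log2(p) = 0.5118
  s2: p = 10/186 = 0.0538, -p*log2(p) = 0.2267
  s3: p = 8/186 = 0.0430, -p*log2(p) = 0.1952
  s4: p = 59/186 = 0.3172, -p*log2(p) = 0.5255
  s5: p = 58/186 = 0.3118, -p*log2(p) = 0.5242
H = sum of terms = 1.9834
Rounded to 2 decimals: 1.98

1.98


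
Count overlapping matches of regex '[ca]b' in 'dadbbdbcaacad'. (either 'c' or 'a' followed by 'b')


Pattern: [ca]b means either 'c' or 'a' followed by 'b'.
Scanning 'dadbbdbcaacad' position-by-position:
  Pos 0: window 'da' -> no
  Pos 1: window 'ad' -> no
  Pos 2: window 'db' -> no
  Pos 3: window 'bb' -> no
  Pos 4: window 'bd' -> no
  Pos 5: window 'db' -> no
  Pos 6: window 'bc' -> no
  Pos 7: window 'ca' -> no
  Pos 8: window 'aa' -> no
  Pos 9: window 'ac' -> no
  Pos 10: window 'ca' -> no
  Pos 11: window 'ad' -> no
  Pos 12: window 'd' -> no
Total matches: 0

0


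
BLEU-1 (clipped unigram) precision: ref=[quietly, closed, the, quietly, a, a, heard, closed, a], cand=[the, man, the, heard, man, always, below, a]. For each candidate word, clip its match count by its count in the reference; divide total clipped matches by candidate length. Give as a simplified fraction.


Reference word counts: {'a': 3, 'closed': 2, 'heard': 1, 'quietly': 2, 'the': 1}
Checking each candidate word (with clipping):
  'the' -> in reference (ref count 1, used 1/1) -> match (matches: 1)
  'man' -> not in reference -> no match (matches: 1)
  'the' -> ref count 1 already used up (1/1) -> clipped, no match (matches: 1)
  'heard' -> in reference (ref count 1, used 1/1) -> match (matches: 2)
  'man' -> not in reference -> no match (matches: 2)
  'always' -> not in reference -> no match (matches: 2)
  'below' -> not in reference -> no match (matches: 2)
  'a' -> in reference (ref count 3, used 1/3) -> match (matches: 3)
Clipped matches: 3, Candidate length: 8
Precision = 3/8

3/8


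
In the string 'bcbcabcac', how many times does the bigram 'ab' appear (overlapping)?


Scanning 'bcbcabcac' for bigram 'ab':
  Position 0: 'bc' -> no
  Position 1: 'cb' -> no
  Position 2: 'bc' -> no
  Position 3: 'ca' -> no
  Position 4: 'ab' -> MATCH
  Position 5: 'bc' -> no
  Position 6: 'ca' -> no
  Position 7: 'ac' -> no
Total matches: 1

1


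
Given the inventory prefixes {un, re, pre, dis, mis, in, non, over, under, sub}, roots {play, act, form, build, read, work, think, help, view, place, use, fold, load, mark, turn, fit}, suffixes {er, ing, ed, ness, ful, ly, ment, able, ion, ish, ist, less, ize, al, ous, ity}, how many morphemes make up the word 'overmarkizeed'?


Segmenting 'overmarkizeed' against the inventory:
  'over' -> prefix (morpheme 1)
  'mark' -> root (morpheme 2)
  'ize' -> suffix (morpheme 3)
  'ed' -> suffix (morpheme 4)
Total morphemes: 4

4


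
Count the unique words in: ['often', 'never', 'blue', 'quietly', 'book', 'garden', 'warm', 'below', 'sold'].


Listing all tokens and tracking unique types:
  Token 1: 'often' -> NEW (unique so far: 1)
  Token 2: 'never' -> NEW (unique so far: 2)
  Token 3: 'blue' -> NEW (unique so far: 3)
  Token 4: 'quietly' -> NEW (unique so far: 4)
  Token 5: 'book' -> NEW (unique so far: 5)
  Token 6: 'garden' -> NEW (unique so far: 6)
  Token 7: 'warm' -> NEW (unique so far: 7)
  Token 8: 'below' -> NEW (unique so far: 8)
  Token 9: 'sold' -> NEW (unique so far: 9)
Unique types: ('below', 'blue', 'book', 'garden', 'never', 'often', 'quietly', 'sold', 'warm')
Vocabulary size: 9

9


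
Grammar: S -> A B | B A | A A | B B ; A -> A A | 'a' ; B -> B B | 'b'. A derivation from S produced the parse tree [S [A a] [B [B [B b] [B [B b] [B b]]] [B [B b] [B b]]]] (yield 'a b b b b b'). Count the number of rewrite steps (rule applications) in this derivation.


Every bracketed nonterminal node [X ...] in the tree is produced by exactly one rule application.
Reading the tree off as a leftmost derivation:
  Step 1: S  =>  A B   (applied S -> A B)
  Step 2: A B  =>  a B   (applied A -> a)
  Step 3: a B  =>  a B B   (applied B -> B B)
  Step 4: a B B  =>  a B B B   (applied B -> B B)
  Step 5: a B B B  =>  a b B B   (applied B -> b)
  Step 6: a b B B  =>  a b B B B   (applied B -> B B)
  Step 7: a b B B B  =>  a b b B B   (applied B -> b)
  Step 8: a b b B B  =>  a b b b B   (applied B -> b)
  Step 9: a b b b B  =>  a b b b B B   (applied B -> B B)
  Step 10: a b b b B B  =>  a b b b b B   (applied B -> b)
  Step 11: a b b b b B  =>  a b b b b b   (applied B -> b)
Final yield: a b b b b b
Total rewrite steps: 11

11


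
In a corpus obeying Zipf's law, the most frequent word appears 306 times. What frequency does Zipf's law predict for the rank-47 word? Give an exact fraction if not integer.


Zipf's law: freq(rank) = f1 / rank
f1 = 306, rank = 47
freq = 306 / 47
GCD(306, 47) = 1
Simplified: 306/47

306/47


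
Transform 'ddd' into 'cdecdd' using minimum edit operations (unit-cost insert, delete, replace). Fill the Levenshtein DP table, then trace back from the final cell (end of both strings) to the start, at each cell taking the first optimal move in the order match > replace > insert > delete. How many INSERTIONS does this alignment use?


Edit distance = 3. Backtracking from cell (3, 6) with preference match > replace > insert > delete,
then listing the resulting alignment 'ddd' -> 'cdecdd' left to right:
  Step 1: insert 'c' [insertion #1]
  Step 2: keep 'd'
  Step 3: insert 'e' [insertion #2]
  Step 4: insert 'c' [insertion #3]
  Step 5: keep 'd'
  Step 6: keep 'd'
Total insertions: 3

3


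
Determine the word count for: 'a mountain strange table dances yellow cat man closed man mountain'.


Counting words by splitting on spaces:
  Word 1: 'a'
  Word 2: 'mountain'
  Word 3: 'strange'
  Word 4: 'table'
  Word 5: 'dances'
  Word 6: 'yellow'
  Word 7: 'cat'
  Word 8: 'man'
  Word 9: 'closed'
  Word 10: 'man'
  Word 11: 'mountain'
Total words: 11

11


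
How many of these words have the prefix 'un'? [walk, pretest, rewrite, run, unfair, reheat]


Checking each word for prefix 'un':
  'walk' -> no (count: 0)
  'pretest' -> no (count: 0)
  'rewrite' -> no (count: 0)
  'run' -> no (count: 0)
  'unfair' -> YES, starts with 'un' (count: 1)
  'reheat' -> no (count: 1)
Total with prefix 'un': 1

1


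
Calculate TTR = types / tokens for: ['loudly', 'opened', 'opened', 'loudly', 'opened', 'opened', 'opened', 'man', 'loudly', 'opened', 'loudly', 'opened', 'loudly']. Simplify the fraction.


Tokens: 13
Unique types: ('loudly', 'man', 'opened') = 3
TTR = 3/13
Already in lowest terms.

3/13


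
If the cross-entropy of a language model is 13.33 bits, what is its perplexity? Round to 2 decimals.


Perplexity formula: PP = 2^H
H = 13.33
PP = 2^13.33
Decompose: 2^13.33 = 2^13 * 2^0.33
2^13 = 8192, 2^0.33 ~ 1.2570134
PP ~ 8192 * 1.2570134 = 10297.4537728
Rounded to 2 decimals: 10297.45

10297.45


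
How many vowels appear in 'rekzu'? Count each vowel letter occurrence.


Scanning each character of 'rekzu':
  Position 1: 'r' -> consonant (running count: 0)
  Position 2: 'e' -> vowel (running count: 1)
  Position 3: 'k' -> consonant (running count: 1)
  Position 4: 'z' -> consonant (running count: 1)
  Position 5: 'u' -> vowel (running count: 2)
Total vowels: 2

2


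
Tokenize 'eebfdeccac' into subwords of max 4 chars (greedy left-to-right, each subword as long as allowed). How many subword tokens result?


'eebfdeccac' has 10 characters.
Chunking with max size 4:
  Chunk 1: 'eebf' (positions 0-3)
  Chunk 2: 'decc' (positions 4-7)
  Chunk 3: 'ac' (positions 8-9)
Total chunks: ceil(10 / 4) = 3

3


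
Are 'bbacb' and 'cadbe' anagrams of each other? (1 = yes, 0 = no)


Sort characters of 'bbacb': 'abbbc'
Sort characters of 'cadbe': 'abcde'
Sorted forms differ -> they are NOT anagrams
Result: 0

0


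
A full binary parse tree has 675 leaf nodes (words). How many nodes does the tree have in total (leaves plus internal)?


Leaf nodes (terminals): 675
Internal nodes = n - 1 = 675 - 1 = 674
Total = leaves + internal = 675 + 674 = 1349

1349


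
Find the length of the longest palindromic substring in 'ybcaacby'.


Scanning 'ybcaacby' for palindromic substrings.
Substring at positions 0-7: 'ybcaacby'.
Check: reverse('ybcaacby') = 'ybcaacby' -> palindrome confirmed.
No longer palindromic substring exists; longest length = 8

8


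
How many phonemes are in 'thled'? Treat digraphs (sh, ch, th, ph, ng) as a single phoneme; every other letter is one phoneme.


Parsing 'thled' greedily, digraphs first:
  'th' -> digraph (1 consonant phoneme) (phonemes so far: 1)
  'l' -> consonant phoneme (phonemes so far: 2)
  'e' -> vowel phoneme (phonemes so far: 3)
  'd' -> consonant phoneme (phonemes so far: 4)
Total phonemes: 4

4


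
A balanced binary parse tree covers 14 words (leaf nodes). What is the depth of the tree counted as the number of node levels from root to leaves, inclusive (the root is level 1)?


In a balanced binary tree with n leaves the deepest leaf is ceil(log2(n)) edges below the root,
so counting node levels inclusive of root and leaves gives ceil(log2(n)) + 1 levels.
log2(14) = 3.8074
ceil(3.8074) = 4
levels = 4 + 1 = 5

5


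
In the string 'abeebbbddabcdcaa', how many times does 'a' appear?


Scanning 'abeebbbddabcdcaa' for 'a':
  Position 0: 'a' -> MATCH (count: 1)
  Position 9: 'a' -> MATCH (count: 2)
  Position 14: 'a' -> MATCH (count: 3)
  Position 15: 'a' -> MATCH (count: 4)
Total occurrences of 'a': 4

4


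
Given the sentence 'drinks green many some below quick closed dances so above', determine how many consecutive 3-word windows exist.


Word trigrams from [10] words:
  Trigram 1: (drinks green many)
  Trigram 2: (green many some)
  Trigram 3: (many some below)
  Trigram 4: (some below quick)
  Trigram 5: (below quick closed)
  Trigram 6: (quick closed dances)
  Trigram 7: (closed dances so)
  Trigram 8: (dances so above)
Total word trigrams: 10 - 2 = 8

8


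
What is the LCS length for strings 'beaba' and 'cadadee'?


DP table for LCS of 'beaba' and 'cadadee':
       c  a  d  a  d  e  e
    0  0  0  0  0  0  0  0
  b 0  0  0  0  0  0  0  0
  e 0  0  0  0  0  0  1  1
  a 0  0  1  1  1  1  1  1
  b 0  0  1  1  1  1  1  1
  a 0  0  1  1  2  2  2  2
LCS: 'aa'
LCS length = 2

2


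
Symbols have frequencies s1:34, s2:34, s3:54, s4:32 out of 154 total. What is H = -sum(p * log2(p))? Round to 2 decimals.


Computing entropy H = -sum(p_i * log2(p_i)):
  s1: p = 34/154 = 0.2208, -p*log2(p) = 0.4811
  s2: p = 34/154 = 0.2208, -p*log2(p) = 0.4811
  s3: p = 54/154 = 0.3506, -p*log2(p) = 0.5301
  s4: p = 32/154 = 0.2078, -p*log2(p) = 0.4710
H = sum of terms = 1.9633
Rounded to 2 decimals: 1.96

1.96


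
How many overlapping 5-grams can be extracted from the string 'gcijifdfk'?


String 'gcijifdfk' has length L = 9.
Number of overlapping n-grams = L - n + 1
Substituting: 9 - 5 + 1 = 5

5


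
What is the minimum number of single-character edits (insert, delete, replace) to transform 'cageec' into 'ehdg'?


Building DP table for s1='cageec' (len 6) and s2='ehdg' (len 4):
       e  h  d  g
    0  1  2  3  4
  c 1  1  2  3  4
  a 2  2  2  3  4
  g 3  3  3  3  3
  e 4  3  4  4  4
  e 5  4  4  5  5
  c 6  5  5  5  6
Edit distance = dp[6][4] = 6

6


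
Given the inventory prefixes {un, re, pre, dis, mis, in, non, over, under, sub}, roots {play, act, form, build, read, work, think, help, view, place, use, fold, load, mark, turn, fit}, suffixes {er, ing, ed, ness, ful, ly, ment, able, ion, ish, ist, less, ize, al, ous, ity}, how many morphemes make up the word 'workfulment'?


Segmenting 'workfulment' against the inventory:
  'work' -> root (morpheme 1)
  'ful' -> suffix (morpheme 2)
  'ment' -> suffix (morpheme 3)
Total morphemes: 3

3


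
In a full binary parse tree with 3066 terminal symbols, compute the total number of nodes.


Leaf nodes (terminals): 3066
Internal nodes = n - 1 = 3066 - 1 = 3065
Total = leaves + internal = 3066 + 3065 = 6131

6131


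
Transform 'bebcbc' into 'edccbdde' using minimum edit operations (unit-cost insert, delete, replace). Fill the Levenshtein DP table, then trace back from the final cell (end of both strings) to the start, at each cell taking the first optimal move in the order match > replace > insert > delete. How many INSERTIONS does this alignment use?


Edit distance = 6. Backtracking from cell (6, 8) with preference match > replace > insert > delete,
then listing the resulting alignment 'bebcbc' -> 'edccbdde' left to right:
  Step 1: replace b->e
  Step 2: replace e->d
  Step 3: replace b->c
  Step 4: keep 'c'
  Step 5: keep 'b'
  Step 6: insert 'd' [insertion #1]
  Step 7: insert 'd' [insertion #2]
  Step 8: replace c->e
Total insertions: 2

2


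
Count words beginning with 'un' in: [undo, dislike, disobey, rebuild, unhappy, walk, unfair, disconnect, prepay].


Checking each word for prefix 'un':
  'undo' -> YES, starts with 'un' (count: 1)
  'dislike' -> no (count: 1)
  'disobey' -> no (count: 1)
  'rebuild' -> no (count: 1)
  'unhappy' -> YES, starts with 'un' (count: 2)
  'walk' -> no (count: 2)
  'unfair' -> YES, starts with 'un' (count: 3)
  'disconnect' -> no (count: 3)
  'prepay' -> no (count: 3)
Total with prefix 'un': 3

3


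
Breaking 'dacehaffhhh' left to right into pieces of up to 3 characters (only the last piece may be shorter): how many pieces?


'dacehaffhhh' has 11 characters.
Chunking with max size 3:
  Chunk 1: 'dac' (positions 0-2)
  Chunk 2: 'eha' (positions 3-5)
  Chunk 3: 'ffh' (positions 6-8)
  Chunk 4: 'hh' (positions 9-10)
Total chunks: ceil(11 / 3) = 4

4


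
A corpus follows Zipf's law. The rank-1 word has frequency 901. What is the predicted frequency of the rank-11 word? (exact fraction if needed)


Zipf's law: freq(rank) = f1 / rank
f1 = 901, rank = 11
freq = 901 / 11
GCD(901, 11) = 1
Simplified: 901/11

901/11


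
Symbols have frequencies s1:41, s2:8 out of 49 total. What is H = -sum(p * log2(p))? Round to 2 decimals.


Computing entropy H = -sum(p_i * log2(p_i)):
  s1: p = 41/49 = 0.8367, -p*log2(p) = 0.2152
  s2: p = 8/49 = 0.1633, -p*log2(p) = 0.4269
H = sum of terms = 0.6421
Rounded to 2 decimals: 0.64

0.64


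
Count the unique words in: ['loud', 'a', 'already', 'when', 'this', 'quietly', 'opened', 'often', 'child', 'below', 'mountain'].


Listing all tokens and tracking unique types:
  Token 1: 'loud' -> NEW (unique so far: 1)
  Token 2: 'a' -> NEW (unique so far: 2)
  Token 3: 'already' -> NEW (unique so far: 3)
  Token 4: 'when' -> NEW (unique so far: 4)
  Token 5: 'this' -> NEW (unique so far: 5)
  Token 6: 'quietly' -> NEW (unique so far: 6)
  Token 7: 'opened' -> NEW (unique so far: 7)
  Token 8: 'often' -> NEW (unique so far: 8)
  Token 9: 'child' -> NEW (unique so far: 9)
  Token 10: 'below' -> NEW (unique so far: 10)
  Token 11: 'mountain' -> NEW (unique so far: 11)
Unique types: ('a', 'already', 'below', 'child', 'loud', 'mountain', 'often', 'opened', 'quietly', 'this', 'when')
Vocabulary size: 11

11


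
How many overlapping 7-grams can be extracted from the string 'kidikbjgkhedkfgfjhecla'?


String 'kidikbjgkhedkfgfjhecla' has length L = 22.
Number of overlapping n-grams = L - n + 1
Substituting: 22 - 7 + 1 = 16

16


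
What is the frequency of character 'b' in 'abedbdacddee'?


Scanning 'abedbdacddee' for 'b':
  Position 1: 'b' -> MATCH (count: 1)
  Position 4: 'b' -> MATCH (count: 2)
Total occurrences of 'b': 2

2


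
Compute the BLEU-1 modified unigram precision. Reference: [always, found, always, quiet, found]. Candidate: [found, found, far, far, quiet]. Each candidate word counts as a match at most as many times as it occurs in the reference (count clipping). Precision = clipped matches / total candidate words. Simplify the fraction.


Reference word counts: {'always': 2, 'found': 2, 'quiet': 1}
Checking each candidate word (with clipping):
  'found' -> in reference (ref count 2, used 1/2) -> match (matches: 1)
  'found' -> in reference (ref count 2, used 2/2) -> match (matches: 2)
  'far' -> not in reference -> no match (matches: 2)
  'far' -> not in reference -> no match (matches: 2)
  'quiet' -> in reference (ref count 1, used 1/1) -> match (matches: 3)
Clipped matches: 3, Candidate length: 5
Precision = 3/5

3/5


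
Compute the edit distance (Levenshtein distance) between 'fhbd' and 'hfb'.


Building DP table for s1='fhbd' (len 4) and s2='hfb' (len 3):
       h  f  b
    0  1  2  3
  f 1  1  1  2
  h 2  1  2  2
  b 3  2  2  2
  d 4  3  3  3
Edit distance = dp[4][3] = 3

3


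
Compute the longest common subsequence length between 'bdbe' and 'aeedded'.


DP table for LCS of 'bdbe' and 'aeedded':
       a  e  e  d  d  e  d
    0  0  0  0  0  0  0  0
  b 0  0  0  0  0  0  0  0
  d 0  0  0  0  1  1  1  1
  b 0  0  0  0  1  1  1  1
  e 0  0  1  1  1  1  2  2
LCS: 'de'
LCS length = 2

2


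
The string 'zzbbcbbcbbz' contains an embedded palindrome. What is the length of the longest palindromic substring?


Scanning 'zzbbcbbcbbz' for palindromic substrings.
Substring at positions 1-10: 'zbbcbbcbbz'.
Check: reverse('zbbcbbcbbz') = 'zbbcbbcbbz' -> palindrome confirmed.
Neighbouring characters ('z' / '-') break symmetry, so it cannot extend further.
No longer palindromic substring exists; longest length = 10

10


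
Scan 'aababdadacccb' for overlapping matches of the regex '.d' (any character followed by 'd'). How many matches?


Pattern: .d means any character followed by 'd'.
Scanning 'aababdadacccb' position-by-position:
  Pos 0: window 'aa' -> no
  Pos 1: window 'ab' -> no
  Pos 2: window 'ba' -> no
  Pos 3: window 'ab' -> no
  Pos 4: window 'bd' -> MATCH
  Pos 5: window 'da' -> no
  Pos 6: window 'ad' -> MATCH
  Pos 7: window 'da' -> no
  Pos 8: window 'ac' -> no
  Pos 9: window 'cc' -> no
  Pos 10: window 'cc' -> no
  Pos 11: window 'cb' -> no
  Pos 12: window 'b' -> no
Total matches: 2

2


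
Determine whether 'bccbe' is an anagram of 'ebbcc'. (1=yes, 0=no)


Sort characters of 'bccbe': 'bbcce'
Sort characters of 'ebbcc': 'bbcce'
Sorted forms match -> they ARE anagrams
Result: 1

1


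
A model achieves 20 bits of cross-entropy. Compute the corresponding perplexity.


Perplexity formula: PP = 2^H
H = 20
PP = 2^20
PP = 2^20 = 1048576

1048576


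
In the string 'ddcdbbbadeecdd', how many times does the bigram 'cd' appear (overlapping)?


Scanning 'ddcdbbbadeecdd' for bigram 'cd':
  Position 0: 'dd' -> no
  Position 1: 'dc' -> no
  Position 2: 'cd' -> MATCH
  Position 3: 'db' -> no
  Position 4: 'bb' -> no
  Position 5: 'bb' -> no
  Position 6: 'ba' -> no
  Position 7: 'ad' -> no
  Position 8: 'de' -> no
  Position 9: 'ee' -> no
  Position 10: 'ec' -> no
  Position 11: 'cd' -> MATCH
  Position 12: 'dd' -> no
Total matches: 2

2


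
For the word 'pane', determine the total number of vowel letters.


Scanning each character of 'pane':
  Position 1: 'p' -> consonant (running count: 0)
  Position 2: 'a' -> vowel (running count: 1)
  Position 3: 'n' -> consonant (running count: 1)
  Position 4: 'e' -> vowel (running count: 2)
Total vowels: 2

2


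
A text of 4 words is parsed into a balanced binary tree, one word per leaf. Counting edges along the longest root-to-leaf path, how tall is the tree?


In a balanced binary tree with n leaves the deepest leaf is ceil(log2(n)) edges below the root.
log2(4) = 2.0000
ceil(2.0000) = 2
height (edges) = 2

2


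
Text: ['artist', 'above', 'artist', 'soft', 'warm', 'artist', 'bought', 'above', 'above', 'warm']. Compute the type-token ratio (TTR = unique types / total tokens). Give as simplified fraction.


Tokens: 10
Unique types: ('above', 'artist', 'bought', 'soft', 'warm') = 5
TTR = 5/10
Simplify: divide both by 5 -> 1/2
TTR = 1/2

1/2


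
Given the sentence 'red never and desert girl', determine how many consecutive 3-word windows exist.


Word trigrams from [5] words:
  Trigram 1: (red never and)
  Trigram 2: (never and desert)
  Trigram 3: (and desert girl)
Total word trigrams: 5 - 2 = 3

3


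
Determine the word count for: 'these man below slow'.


Counting words by splitting on spaces:
  Word 1: 'these'
  Word 2: 'man'
  Word 3: 'below'
  Word 4: 'slow'
Total words: 4

4


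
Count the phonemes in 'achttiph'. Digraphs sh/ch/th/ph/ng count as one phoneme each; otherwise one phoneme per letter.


Parsing 'achttiph' greedily, digraphs first:
  'a' -> vowel phoneme (phonemes so far: 1)
  'ch' -> digraph (1 consonant phoneme) (phonemes so far: 2)
  't' -> consonant phoneme (phonemes so far: 3)
  't' -> consonant phoneme (phonemes so far: 4)
  'i' -> vowel phoneme (phonemes so far: 5)
  'ph' -> digraph (1 consonant phoneme) (phonemes so far: 6)
Total phonemes: 6

6


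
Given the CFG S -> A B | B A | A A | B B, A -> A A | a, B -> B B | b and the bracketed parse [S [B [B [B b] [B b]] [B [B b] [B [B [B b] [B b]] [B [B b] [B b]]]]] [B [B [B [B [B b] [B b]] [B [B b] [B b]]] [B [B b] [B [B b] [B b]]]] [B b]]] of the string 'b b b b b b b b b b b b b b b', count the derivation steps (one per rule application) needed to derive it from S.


Every bracketed nonterminal node [X ...] in the tree is produced by exactly one rule application.
Reading the tree off as a leftmost derivation:
  Step 1: S  =>  B B   (applied S -> B B)
  Step 2: B B  =>  B B B   (applied B -> B B)
  Step 3: B B B  =>  B B B B   (applied B -> B B)
  Step 4: B B B B  =>  b B B B   (applied B -> b)
  Step 5: b B B B  =>  b b B B   (applied B -> b)
  Step 6: b b B B  =>  b b B B B   (applied B -> B B)
  Step 7: b b B B B  =>  b b b B B   (applied B -> b)
  Step 8: b b b B B  =>  b b b B B B   (applied B -> B B)
  Step 9: b b b B B B  =>  b b b B B B B   (applied B -> B B)
  Step 10: b b b B B B B  =>  b b b b B B B   (applied B -> b)
  Step 11: b b b b B B B  =>  b b b b b B B   (applied B -> b)
  Step 12: b b b b b B B  =>  b b b b b B B B   (applied B -> B B)
  Step 13: b b b b b B B B  =>  b b b b b b B B   (applied B -> b)
  Step 14: b b b b b b B B  =>  b b b b b b b B   (applied B -> b)
  Step 15: b b b b b b b B  =>  b b b b b b b B B   (applied B -> B B)
  Step 16: b b b b b b b B B  =>  b b b b b b b B B B   (applied B -> B B)
  Step 17: b b b b b b b B B B  =>  b b b b b b b B B B B   (applied B -> B B)
  Step 18: b b b b b b b B B B B  =>  b b b b b b b B B B B B   (applied B -> B B)
  Step 19: b b b b b b b B B B B B  =>  b b b b b b b b B B B B   (applied B -> b)
  Step 20: b b b b b b b b B B B B  =>  b b b b b b b b b B B B   (applied B -> b)
  Step 21: b b b b b b b b b B B B  =>  b b b b b b b b b B B B B   (applied B -> B B)
  Step 22: b b b b b b b b b B B B B  =>  b b b b b b b b b b B B B   (applied B -> b)
  Step 23: b b b b b b b b b b B B B  =>  b b b b b b b b b b b B B   (applied B -> b)
  Step 24: b b b b b b b b b b b B B  =>  b b b b b b b b b b b B B B   (applied B -> B B)
  Step 25: b b b b b b b b b b b B B B  =>  b b b b b b b b b b b b B B   (applied B -> b)
  Step 26: b b b b b b b b b b b b B B  =>  b b b b b b b b b b b b B B B   (applied B -> B B)
  Step 27: b b b b b b b b b b b b B B B  =>  b b b b b b b b b b b b b B B   (applied B -> b)
  Step 28: b b b b b b b b b b b b b B B  =>  b b b b b b b b b b b b b b B   (applied B -> b)
  Step 29: b b b b b b b b b b b b b b B  =>  b b b b b b b b b b b b b b b   (applied B -> b)
Final yield: b b b b b b b b b b b b b b b
Total rewrite steps: 29

29


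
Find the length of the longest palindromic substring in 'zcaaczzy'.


Scanning 'zcaaczzy' for palindromic substrings.
Substring at positions 0-5: 'zcaacz'.
Check: reverse('zcaacz') = 'zcaacz' -> palindrome confirmed.
Neighbouring characters ('-' / 'z') break symmetry, so it cannot extend further.
No longer palindromic substring exists; longest length = 6

6


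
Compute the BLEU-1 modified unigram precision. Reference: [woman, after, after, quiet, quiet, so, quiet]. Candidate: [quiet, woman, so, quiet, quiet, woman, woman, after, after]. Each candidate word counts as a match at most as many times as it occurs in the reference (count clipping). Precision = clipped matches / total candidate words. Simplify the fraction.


Reference word counts: {'after': 2, 'quiet': 3, 'so': 1, 'woman': 1}
Checking each candidate word (with clipping):
  'quiet' -> in reference (ref count 3, used 1/3) -> match (matches: 1)
  'woman' -> in reference (ref count 1, used 1/1) -> match (matches: 2)
  'so' -> in reference (ref count 1, used 1/1) -> match (matches: 3)
  'quiet' -> in reference (ref count 3, used 2/3) -> match (matches: 4)
  'quiet' -> in reference (ref count 3, used 3/3) -> match (matches: 5)
  'woman' -> ref count 1 already used up (1/1) -> clipped, no match (matches: 5)
  'woman' -> ref count 1 already used up (1/1) -> clipped, no match (matches: 5)
  'after' -> in reference (ref count 2, used 1/2) -> match (matches: 6)
  'after' -> in reference (ref count 2, used 2/2) -> match (matches: 7)
Clipped matches: 7, Candidate length: 9
Precision = 7/9

7/9


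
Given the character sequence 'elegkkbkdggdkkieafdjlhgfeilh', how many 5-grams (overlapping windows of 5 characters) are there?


String 'elegkkbkdggdkkieafdjlhgfeilh' has length L = 28.
Number of overlapping n-grams = L - n + 1
Substituting: 28 - 5 + 1 = 24

24


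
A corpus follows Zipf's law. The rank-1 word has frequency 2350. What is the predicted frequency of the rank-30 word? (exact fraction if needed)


Zipf's law: freq(rank) = f1 / rank
f1 = 2350, rank = 30
freq = 2350 / 30
GCD(2350, 30) = 10
Simplified: 235/3

235/3


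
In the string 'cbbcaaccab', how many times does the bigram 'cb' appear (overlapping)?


Scanning 'cbbcaaccab' for bigram 'cb':
  Position 0: 'cb' -> MATCH
  Position 1: 'bb' -> no
  Position 2: 'bc' -> no
  Position 3: 'ca' -> no
  Position 4: 'aa' -> no
  Position 5: 'ac' -> no
  Position 6: 'cc' -> no
  Position 7: 'ca' -> no
  Position 8: 'ab' -> no
Total matches: 1

1


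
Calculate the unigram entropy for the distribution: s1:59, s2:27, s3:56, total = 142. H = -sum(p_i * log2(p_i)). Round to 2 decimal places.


Computing entropy H = -sum(p_i * log2(p_i)):
  s1: p = 59/142 = 0.4155, -p*log2(p) = 0.5265
  s2: p = 27/142 = 0.1901, -p*log2(p) = 0.4554
  s3: p = 56/142 = 0.3944, -p*log2(p) = 0.5294
H = sum of terms = 1.5113
Rounded to 2 decimals: 1.51

1.51


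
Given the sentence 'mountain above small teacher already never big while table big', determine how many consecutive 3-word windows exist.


Word trigrams from [10] words:
  Trigram 1: (mountain above small)
  Trigram 2: (above small teacher)
  Trigram 3: (small teacher already)
  Trigram 4: (teacher already never)
  Trigram 5: (already never big)
  Trigram 6: (never big while)
  Trigram 7: (big while table)
  Trigram 8: (while table big)
Total word trigrams: 10 - 2 = 8

8
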